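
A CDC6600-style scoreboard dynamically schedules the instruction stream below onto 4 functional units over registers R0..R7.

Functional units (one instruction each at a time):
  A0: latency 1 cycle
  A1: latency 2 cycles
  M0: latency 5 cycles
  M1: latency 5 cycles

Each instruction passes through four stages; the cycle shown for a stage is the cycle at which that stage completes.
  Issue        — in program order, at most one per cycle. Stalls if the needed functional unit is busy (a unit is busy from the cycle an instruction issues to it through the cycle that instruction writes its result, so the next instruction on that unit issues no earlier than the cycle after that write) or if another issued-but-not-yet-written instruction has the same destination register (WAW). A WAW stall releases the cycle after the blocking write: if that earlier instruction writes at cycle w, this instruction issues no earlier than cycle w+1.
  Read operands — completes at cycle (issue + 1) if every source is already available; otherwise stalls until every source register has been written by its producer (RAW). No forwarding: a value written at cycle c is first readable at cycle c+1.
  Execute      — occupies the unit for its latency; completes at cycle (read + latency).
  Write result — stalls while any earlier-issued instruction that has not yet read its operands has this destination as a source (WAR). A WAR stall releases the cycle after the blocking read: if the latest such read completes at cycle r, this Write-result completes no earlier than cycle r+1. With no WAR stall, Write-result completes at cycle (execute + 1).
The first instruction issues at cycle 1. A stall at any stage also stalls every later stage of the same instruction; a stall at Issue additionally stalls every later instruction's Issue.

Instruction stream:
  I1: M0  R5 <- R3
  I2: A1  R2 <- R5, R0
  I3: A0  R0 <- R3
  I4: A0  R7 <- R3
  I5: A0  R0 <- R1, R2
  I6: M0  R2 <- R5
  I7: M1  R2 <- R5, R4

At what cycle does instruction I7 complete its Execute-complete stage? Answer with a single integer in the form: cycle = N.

cycle = 30

c1: I1→M0
c2: I1 RO | I2→A1
c3: I3→A0
c4: I3 RO
c5: I3 EX
c7: I1 EX
c8: I1 WR R5
c9: I2 RO
c10: I3 WR R0
c11: I2 EX | I4→A0
c12: I2 WR R2 | I4 RO
c13: I4 EX
c14: I4 WR R7
c15: I5→A0
c16: I5 RO | I6→M0
c17: I5 EX | I6 RO
c18: I5 WR R0
c22: I6 EX
c23: I6 WR R2
c24: I7→M1
c25: I7 RO
c30: I7 EX
c31: I7 WR R2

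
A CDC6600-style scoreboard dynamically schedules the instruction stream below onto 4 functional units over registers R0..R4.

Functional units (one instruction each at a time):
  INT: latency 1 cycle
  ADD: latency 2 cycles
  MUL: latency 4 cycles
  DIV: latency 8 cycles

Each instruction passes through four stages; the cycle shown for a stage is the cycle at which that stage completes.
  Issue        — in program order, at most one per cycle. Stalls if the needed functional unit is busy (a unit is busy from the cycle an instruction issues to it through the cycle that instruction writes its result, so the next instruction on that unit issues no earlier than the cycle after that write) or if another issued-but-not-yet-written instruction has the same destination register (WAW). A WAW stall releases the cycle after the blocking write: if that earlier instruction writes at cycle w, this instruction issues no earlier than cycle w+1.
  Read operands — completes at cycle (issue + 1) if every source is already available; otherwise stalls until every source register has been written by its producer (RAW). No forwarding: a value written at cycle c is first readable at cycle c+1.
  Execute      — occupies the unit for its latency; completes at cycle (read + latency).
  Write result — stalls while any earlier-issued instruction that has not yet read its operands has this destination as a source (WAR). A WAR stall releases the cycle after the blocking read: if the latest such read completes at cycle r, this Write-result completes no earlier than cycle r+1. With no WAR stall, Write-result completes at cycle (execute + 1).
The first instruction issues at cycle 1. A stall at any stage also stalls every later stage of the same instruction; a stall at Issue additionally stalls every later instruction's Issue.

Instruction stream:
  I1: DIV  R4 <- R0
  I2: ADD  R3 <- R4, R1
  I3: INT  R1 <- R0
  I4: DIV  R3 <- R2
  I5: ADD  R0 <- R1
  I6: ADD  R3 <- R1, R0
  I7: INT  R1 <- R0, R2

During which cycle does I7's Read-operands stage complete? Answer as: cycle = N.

cycle = 29

t=1  I1→DIV
t=2  I1 RO · I2→ADD
t=3  I3→INT
t=4  I3 RO
t=5  I3 EX
t=10  I1 EX
t=11  I1 WR R4
t=12  I2 RO
t=13  I3 WR R1
t=14  I2 EX
t=15  I2 WR R3
t=16  I4→DIV
t=17  I4 RO · I5→ADD
t=18  I5 RO
t=20  I5 EX
t=21  I5 WR R0
t=25  I4 EX
t=26  I4 WR R3
t=27  I6→ADD
t=28  I6 RO · I7→INT
t=29  I7 RO
t=30  I6 EX · I7 EX
t=31  I6 WR R3 · I7 WR R1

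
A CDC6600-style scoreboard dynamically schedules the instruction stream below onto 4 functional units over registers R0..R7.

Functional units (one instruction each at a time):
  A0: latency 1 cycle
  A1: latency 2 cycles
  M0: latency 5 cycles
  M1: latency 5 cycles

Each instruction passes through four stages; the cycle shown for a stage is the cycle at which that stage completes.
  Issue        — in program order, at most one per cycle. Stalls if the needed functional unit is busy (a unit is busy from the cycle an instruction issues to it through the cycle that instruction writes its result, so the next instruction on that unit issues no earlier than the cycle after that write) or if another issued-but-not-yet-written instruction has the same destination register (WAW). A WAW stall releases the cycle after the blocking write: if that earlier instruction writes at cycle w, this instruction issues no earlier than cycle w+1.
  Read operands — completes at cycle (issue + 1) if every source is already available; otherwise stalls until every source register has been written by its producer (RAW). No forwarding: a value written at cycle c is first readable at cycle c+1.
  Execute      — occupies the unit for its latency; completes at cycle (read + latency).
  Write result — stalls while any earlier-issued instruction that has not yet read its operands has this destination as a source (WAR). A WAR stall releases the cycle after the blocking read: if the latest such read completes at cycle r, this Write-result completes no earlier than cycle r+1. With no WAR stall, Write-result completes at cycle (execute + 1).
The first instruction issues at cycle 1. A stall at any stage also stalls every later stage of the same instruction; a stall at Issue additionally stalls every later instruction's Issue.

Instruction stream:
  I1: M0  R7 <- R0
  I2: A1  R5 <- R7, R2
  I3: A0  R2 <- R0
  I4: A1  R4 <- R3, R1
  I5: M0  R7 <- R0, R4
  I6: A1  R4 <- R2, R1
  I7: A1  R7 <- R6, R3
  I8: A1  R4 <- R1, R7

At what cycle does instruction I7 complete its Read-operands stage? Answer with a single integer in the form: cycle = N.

I1 -> (1, 2, 7, 8)
I2 -> (2, 9, 11, 12)  // RAW R7: wait I1 write@8
I3 -> (3, 4, 5, 10)  // WAR R2: wait I2 read@9
I4 -> (13, 14, 16, 17)  // struct: A1 busy until I2 writes@12
I5 -> (14, 18, 23, 24)  // RAW R4: wait I4 write@17
I6 -> (18, 19, 21, 22)  // struct: A1 busy until I4 writes@17
I7 -> (25, 26, 28, 29)  // WAW R7: wait I5 write@24
I8 -> (30, 31, 33, 34)  // struct: A1 busy until I7 writes@29

cycle = 26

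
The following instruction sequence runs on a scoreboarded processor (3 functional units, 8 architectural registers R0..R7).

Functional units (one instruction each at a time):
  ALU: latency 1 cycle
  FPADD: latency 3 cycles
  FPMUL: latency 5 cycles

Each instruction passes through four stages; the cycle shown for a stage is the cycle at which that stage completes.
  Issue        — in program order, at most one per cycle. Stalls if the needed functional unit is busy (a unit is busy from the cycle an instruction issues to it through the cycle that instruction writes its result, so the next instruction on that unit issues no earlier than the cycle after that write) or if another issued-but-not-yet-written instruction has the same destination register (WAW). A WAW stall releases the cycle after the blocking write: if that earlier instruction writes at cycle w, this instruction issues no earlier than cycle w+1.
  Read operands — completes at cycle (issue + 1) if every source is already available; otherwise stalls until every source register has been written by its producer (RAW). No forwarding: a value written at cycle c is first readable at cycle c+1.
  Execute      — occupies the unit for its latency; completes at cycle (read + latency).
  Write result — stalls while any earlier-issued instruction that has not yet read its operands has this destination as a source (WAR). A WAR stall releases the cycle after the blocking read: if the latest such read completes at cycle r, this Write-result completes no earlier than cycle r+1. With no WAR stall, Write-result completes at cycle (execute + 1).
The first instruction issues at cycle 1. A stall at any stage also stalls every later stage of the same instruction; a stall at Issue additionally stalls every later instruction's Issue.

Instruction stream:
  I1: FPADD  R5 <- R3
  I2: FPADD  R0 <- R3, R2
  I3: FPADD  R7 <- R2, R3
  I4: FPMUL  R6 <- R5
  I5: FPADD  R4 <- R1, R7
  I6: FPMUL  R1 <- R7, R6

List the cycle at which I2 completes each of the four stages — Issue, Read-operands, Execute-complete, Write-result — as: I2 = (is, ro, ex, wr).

I2 = (7, 8, 11, 12)

I1 -> (1, 2, 5, 6)
I2 -> (7, 8, 11, 12)  // struct: FPADD busy until I1 writes@6
I3 -> (13, 14, 17, 18)  // struct: FPADD busy until I2 writes@12
I4 -> (14, 15, 20, 21)
I5 -> (19, 20, 23, 24)  // struct: FPADD busy until I3 writes@18
I6 -> (22, 23, 28, 29)  // struct: FPMUL busy until I4 writes@21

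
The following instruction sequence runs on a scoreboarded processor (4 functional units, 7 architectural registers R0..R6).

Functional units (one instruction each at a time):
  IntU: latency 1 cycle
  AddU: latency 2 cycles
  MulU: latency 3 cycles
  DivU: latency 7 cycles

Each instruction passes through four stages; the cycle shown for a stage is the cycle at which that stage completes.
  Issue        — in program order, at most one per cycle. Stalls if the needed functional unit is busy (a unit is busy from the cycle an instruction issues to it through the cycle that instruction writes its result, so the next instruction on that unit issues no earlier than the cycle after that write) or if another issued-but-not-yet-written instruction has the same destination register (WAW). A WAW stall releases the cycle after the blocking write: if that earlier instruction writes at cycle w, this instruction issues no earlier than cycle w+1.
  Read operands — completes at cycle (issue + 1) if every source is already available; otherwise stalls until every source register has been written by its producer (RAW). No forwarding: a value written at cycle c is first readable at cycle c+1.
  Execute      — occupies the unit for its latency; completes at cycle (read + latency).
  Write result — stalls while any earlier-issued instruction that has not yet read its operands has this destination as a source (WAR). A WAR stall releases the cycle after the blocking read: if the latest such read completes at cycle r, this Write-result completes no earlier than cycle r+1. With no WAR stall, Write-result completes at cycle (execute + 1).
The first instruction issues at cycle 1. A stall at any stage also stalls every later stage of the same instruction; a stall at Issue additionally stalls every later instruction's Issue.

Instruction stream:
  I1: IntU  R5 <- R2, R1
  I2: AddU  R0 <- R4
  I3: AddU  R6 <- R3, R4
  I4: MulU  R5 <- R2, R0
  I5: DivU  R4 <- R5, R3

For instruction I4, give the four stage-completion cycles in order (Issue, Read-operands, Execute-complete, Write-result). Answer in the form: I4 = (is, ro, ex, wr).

I4 = (8, 9, 12, 13)

cycle 1: I1→IntU
cycle 2: I1 RO, I2→AddU
cycle 3: I1 EX, I2 RO
cycle 4: I1 WR R5
cycle 5: I2 EX
cycle 6: I2 WR R0
cycle 7: I3→AddU
cycle 8: I3 RO, I4→MulU
cycle 9: I4 RO, I5→DivU
cycle 10: I3 EX
cycle 11: I3 WR R6
cycle 12: I4 EX
cycle 13: I4 WR R5
cycle 14: I5 RO
cycle 21: I5 EX
cycle 22: I5 WR R4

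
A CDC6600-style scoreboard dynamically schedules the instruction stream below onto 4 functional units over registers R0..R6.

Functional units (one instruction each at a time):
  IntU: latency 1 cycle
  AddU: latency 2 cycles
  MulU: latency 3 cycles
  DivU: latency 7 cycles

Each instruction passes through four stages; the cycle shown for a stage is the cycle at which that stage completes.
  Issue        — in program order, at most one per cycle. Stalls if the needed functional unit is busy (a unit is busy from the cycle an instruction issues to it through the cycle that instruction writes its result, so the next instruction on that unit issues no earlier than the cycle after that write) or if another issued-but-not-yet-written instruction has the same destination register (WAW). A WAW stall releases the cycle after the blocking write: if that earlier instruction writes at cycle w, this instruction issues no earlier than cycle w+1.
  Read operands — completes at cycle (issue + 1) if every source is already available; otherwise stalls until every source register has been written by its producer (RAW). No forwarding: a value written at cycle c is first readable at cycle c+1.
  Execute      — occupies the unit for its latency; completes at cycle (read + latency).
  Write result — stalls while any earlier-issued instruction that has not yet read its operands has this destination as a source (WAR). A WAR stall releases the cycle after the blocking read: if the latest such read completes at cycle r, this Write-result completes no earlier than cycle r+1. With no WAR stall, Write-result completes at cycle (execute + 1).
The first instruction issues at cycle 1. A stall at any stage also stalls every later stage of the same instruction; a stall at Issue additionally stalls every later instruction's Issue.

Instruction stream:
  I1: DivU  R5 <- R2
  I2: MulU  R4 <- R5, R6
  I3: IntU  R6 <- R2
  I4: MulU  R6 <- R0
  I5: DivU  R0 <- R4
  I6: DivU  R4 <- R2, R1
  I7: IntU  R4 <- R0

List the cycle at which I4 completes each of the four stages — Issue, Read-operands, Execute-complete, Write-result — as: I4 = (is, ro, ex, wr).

[1] I1→DivU
[2] I1 RO | I2→MulU
[3] I3→IntU
[4] I3 RO
[5] I3 EX
[9] I1 EX
[10] I1 WR R5
[11] I2 RO
[12] I3 WR R6
[14] I2 EX
[15] I2 WR R4
[16] I4→MulU
[17] I4 RO | I5→DivU
[18] I5 RO
[20] I4 EX
[21] I4 WR R6
[25] I5 EX
[26] I5 WR R0
[27] I6→DivU
[28] I6 RO
[35] I6 EX
[36] I6 WR R4
[37] I7→IntU
[38] I7 RO
[39] I7 EX
[40] I7 WR R4

I4 = (16, 17, 20, 21)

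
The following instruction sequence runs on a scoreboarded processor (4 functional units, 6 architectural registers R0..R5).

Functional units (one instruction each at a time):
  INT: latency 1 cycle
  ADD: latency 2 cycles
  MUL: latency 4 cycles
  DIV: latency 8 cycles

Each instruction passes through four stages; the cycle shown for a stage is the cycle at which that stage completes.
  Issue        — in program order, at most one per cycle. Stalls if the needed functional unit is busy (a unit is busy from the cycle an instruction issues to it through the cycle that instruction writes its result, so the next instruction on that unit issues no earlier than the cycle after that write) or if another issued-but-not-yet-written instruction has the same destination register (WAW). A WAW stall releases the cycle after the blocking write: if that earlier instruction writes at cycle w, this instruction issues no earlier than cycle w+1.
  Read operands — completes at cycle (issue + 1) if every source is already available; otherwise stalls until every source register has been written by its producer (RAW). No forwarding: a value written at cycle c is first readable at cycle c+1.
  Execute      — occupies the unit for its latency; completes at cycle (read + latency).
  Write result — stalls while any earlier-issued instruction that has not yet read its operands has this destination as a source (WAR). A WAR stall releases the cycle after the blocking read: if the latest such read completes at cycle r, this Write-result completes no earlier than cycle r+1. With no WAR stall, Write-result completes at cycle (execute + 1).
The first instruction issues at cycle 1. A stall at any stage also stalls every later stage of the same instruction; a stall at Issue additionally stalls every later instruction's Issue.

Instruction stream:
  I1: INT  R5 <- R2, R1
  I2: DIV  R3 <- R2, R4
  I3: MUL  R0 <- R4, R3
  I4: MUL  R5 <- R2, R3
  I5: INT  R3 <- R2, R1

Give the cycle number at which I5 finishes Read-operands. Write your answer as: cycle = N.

cycle = 21

cycle 1: I1→INT
cycle 2: I1 RO | I2→DIV
cycle 3: I1 EX | I2 RO | I3→MUL
cycle 4: I1 WR R5
cycle 11: I2 EX
cycle 12: I2 WR R3
cycle 13: I3 RO
cycle 17: I3 EX
cycle 18: I3 WR R0
cycle 19: I4→MUL
cycle 20: I4 RO | I5→INT
cycle 21: I5 RO
cycle 22: I5 EX
cycle 23: I5 WR R3
cycle 24: I4 EX
cycle 25: I4 WR R5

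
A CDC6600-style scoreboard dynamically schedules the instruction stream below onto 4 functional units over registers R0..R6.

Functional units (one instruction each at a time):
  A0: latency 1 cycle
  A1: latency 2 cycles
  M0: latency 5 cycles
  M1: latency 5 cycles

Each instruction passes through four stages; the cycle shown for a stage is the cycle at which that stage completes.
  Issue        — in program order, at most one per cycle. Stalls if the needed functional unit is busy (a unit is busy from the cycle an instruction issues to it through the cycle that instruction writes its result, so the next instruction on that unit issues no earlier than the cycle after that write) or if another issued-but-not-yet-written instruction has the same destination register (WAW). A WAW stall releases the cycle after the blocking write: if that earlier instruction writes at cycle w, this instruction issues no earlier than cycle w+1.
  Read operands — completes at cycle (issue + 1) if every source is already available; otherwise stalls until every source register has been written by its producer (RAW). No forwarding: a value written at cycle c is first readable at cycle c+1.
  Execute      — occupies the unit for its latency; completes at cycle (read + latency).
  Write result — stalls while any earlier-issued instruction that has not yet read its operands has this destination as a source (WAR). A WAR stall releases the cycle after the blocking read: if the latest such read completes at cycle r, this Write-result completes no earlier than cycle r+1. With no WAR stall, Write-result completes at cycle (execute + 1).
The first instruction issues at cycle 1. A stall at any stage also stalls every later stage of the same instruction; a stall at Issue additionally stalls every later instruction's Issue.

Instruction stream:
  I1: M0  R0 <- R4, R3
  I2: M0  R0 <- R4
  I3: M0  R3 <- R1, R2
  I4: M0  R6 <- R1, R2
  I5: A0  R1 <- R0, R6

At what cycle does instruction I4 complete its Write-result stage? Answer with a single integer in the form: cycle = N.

t=1  I1→M0
t=2  I1 RO
t=7  I1 EX
t=8  I1 WR R0
t=9  I2→M0
t=10  I2 RO
t=15  I2 EX
t=16  I2 WR R0
t=17  I3→M0
t=18  I3 RO
t=23  I3 EX
t=24  I3 WR R3
t=25  I4→M0
t=26  I4 RO | I5→A0
t=31  I4 EX
t=32  I4 WR R6
t=33  I5 RO
t=34  I5 EX
t=35  I5 WR R1

cycle = 32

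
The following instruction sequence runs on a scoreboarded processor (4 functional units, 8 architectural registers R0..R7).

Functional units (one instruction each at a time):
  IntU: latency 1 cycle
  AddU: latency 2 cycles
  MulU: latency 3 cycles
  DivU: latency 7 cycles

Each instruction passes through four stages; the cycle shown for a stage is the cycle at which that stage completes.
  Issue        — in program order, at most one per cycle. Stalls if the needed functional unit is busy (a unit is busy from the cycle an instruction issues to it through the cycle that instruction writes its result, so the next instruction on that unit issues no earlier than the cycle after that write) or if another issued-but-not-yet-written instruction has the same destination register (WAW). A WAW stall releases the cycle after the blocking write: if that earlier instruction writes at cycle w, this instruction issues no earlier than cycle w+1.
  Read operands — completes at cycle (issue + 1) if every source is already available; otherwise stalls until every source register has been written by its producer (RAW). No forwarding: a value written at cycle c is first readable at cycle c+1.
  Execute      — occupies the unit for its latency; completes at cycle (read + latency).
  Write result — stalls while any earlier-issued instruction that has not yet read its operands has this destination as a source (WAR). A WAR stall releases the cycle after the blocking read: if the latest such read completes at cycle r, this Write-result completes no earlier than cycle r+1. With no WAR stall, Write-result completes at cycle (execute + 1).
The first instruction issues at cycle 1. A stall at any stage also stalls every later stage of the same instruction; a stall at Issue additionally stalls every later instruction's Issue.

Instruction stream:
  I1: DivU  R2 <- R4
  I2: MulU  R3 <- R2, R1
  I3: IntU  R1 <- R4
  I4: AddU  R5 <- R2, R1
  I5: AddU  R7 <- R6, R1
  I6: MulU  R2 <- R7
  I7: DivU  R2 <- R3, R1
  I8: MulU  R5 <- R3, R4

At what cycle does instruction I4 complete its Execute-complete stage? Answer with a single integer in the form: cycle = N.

I1 -> (1, 2, 9, 10)
I2 -> (2, 11, 14, 15)  // RAW R2: wait I1 write@10
I3 -> (3, 4, 5, 12)  // WAR R1: wait I2 read@11
I4 -> (4, 13, 15, 16)  // RAW R1: wait I3 write@12
I5 -> (17, 18, 20, 21)  // struct: AddU busy until I4 writes@16
I6 -> (18, 22, 25, 26)  // RAW R7: wait I5 write@21
I7 -> (27, 28, 35, 36)  // WAW R2: wait I6 write@26
I8 -> (28, 29, 32, 33)

cycle = 15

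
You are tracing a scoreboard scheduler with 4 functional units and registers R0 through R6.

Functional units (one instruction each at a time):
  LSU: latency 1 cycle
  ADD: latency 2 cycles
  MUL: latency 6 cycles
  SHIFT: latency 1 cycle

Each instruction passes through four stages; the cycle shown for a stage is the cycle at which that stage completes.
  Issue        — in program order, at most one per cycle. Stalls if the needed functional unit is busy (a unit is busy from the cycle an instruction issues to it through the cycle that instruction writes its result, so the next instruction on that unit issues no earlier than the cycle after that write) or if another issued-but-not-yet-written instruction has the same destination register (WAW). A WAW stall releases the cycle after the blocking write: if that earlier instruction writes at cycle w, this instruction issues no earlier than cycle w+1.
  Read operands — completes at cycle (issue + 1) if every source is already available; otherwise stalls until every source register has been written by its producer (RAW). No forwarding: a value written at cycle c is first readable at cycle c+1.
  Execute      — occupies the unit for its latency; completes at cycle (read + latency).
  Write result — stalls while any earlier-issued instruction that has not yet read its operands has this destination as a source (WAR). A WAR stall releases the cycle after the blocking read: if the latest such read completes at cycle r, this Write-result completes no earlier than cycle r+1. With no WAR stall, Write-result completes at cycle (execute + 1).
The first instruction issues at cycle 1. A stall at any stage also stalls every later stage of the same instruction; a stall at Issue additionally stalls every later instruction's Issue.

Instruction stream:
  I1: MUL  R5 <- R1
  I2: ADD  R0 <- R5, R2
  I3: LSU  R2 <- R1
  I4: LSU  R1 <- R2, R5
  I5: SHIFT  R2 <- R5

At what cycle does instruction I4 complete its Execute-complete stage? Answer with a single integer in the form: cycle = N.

t=1  I1 issues→MUL
t=2  I1 reads | I2 issues→ADD
t=3  I3 issues→LSU
t=4  I3 reads
t=5  I3 exec-done
t=8  I1 exec-done
t=9  I1 writes R5
t=10  I2 reads
t=11  I3 writes R2
t=12  I2 exec-done | I4 issues→LSU
t=13  I2 writes R0 | I4 reads | I5 issues→SHIFT
t=14  I4 exec-done | I5 reads
t=15  I4 writes R1 | I5 exec-done
t=16  I5 writes R2

cycle = 14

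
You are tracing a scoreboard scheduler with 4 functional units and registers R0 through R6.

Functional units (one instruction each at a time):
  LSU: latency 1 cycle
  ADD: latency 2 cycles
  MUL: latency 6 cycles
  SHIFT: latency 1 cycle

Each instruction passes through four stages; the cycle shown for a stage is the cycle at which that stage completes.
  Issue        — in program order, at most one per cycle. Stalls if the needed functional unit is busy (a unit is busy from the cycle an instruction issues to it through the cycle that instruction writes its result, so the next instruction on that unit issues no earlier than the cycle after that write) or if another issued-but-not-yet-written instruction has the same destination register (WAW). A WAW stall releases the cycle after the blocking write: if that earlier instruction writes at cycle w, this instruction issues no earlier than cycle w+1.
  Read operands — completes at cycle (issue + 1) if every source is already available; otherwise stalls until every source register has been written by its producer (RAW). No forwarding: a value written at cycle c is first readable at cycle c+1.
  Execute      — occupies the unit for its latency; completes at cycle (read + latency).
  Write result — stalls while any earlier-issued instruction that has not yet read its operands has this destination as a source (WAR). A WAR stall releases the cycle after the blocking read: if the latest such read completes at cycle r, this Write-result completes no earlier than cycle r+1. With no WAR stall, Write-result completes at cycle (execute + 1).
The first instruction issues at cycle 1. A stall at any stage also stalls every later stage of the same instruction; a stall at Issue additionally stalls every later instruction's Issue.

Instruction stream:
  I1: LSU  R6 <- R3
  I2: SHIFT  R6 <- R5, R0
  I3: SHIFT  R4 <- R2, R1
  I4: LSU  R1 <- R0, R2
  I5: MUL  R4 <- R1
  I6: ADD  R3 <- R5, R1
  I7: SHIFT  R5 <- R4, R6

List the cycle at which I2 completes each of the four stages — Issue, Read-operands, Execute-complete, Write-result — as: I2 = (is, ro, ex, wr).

I2 = (5, 6, 7, 8)

[1] I1 dispatched to LSU
[2] I1 operands ready
[3] I1 complete
[4] R6←I1
[5] I2 dispatched to SHIFT
[6] I2 operands ready
[7] I2 complete
[8] R6←I2
[9] I3 dispatched to SHIFT
[10] I3 operands ready · I4 dispatched to LSU
[11] I3 complete · I4 operands ready
[12] R4←I3 · I4 complete
[13] R1←I4 · I5 dispatched to MUL
[14] I5 operands ready · I6 dispatched to ADD
[15] I6 operands ready · I7 dispatched to SHIFT
[17] I6 complete
[18] R3←I6
[20] I5 complete
[21] R4←I5
[22] I7 operands ready
[23] I7 complete
[24] R5←I7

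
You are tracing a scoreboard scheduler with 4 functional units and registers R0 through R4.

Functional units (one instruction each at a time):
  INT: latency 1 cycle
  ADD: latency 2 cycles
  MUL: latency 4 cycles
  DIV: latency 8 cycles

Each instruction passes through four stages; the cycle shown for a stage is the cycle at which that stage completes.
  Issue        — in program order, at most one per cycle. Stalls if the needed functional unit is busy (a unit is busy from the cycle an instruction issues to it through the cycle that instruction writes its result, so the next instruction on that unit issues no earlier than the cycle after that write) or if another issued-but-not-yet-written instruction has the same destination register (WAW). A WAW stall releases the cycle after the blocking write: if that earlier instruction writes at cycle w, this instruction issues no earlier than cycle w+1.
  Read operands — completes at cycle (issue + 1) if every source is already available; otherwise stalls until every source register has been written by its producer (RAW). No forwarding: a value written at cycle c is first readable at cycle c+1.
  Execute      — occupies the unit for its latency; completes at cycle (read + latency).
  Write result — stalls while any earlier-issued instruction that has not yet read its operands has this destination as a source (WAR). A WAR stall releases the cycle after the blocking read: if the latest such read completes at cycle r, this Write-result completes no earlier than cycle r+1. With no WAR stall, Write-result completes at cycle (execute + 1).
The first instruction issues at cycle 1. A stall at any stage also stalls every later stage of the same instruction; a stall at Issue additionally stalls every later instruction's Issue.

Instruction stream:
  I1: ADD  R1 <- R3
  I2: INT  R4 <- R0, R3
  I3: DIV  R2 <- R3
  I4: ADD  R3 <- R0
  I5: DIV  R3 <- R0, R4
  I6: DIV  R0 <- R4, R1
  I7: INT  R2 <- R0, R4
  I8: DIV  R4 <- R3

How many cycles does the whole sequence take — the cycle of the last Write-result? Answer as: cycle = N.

[1] I1 dispatched to ADD
[2] I1 operands ready, I2 dispatched to INT
[3] I2 operands ready, I3 dispatched to DIV
[4] I1 complete, I2 complete, I3 operands ready
[5] R1←I1, R4←I2
[6] I4 dispatched to ADD
[7] I4 operands ready
[9] I4 complete
[10] R3←I4
[12] I3 complete
[13] R2←I3
[14] I5 dispatched to DIV
[15] I5 operands ready
[23] I5 complete
[24] R3←I5
[25] I6 dispatched to DIV
[26] I6 operands ready, I7 dispatched to INT
[34] I6 complete
[35] R0←I6
[36] I7 operands ready, I8 dispatched to DIV
[37] I7 complete, I8 operands ready
[38] R2←I7
[45] I8 complete
[46] R4←I8

cycle = 46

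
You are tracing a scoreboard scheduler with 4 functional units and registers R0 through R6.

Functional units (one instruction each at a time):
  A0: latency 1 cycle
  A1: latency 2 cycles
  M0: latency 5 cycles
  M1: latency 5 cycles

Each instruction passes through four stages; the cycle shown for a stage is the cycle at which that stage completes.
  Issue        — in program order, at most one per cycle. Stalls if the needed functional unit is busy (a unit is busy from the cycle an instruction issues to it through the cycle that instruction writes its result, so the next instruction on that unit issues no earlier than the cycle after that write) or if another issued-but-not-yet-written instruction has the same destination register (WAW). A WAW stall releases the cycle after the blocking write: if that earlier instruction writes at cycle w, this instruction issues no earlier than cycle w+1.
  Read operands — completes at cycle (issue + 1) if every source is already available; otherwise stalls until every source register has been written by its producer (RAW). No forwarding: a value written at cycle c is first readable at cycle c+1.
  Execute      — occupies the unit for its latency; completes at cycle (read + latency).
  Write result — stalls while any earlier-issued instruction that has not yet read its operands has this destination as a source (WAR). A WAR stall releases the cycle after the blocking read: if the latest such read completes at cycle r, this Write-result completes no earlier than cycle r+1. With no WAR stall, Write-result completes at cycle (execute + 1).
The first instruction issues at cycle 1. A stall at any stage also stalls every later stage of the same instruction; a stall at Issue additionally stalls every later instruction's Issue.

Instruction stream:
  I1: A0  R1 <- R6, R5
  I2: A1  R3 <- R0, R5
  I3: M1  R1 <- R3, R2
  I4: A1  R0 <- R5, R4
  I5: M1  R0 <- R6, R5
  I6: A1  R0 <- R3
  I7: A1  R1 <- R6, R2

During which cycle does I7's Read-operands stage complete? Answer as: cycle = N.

cycle = 28

I1: IS=1 RO=2 EX=3 WR=4
I2: IS=2 RO=3 EX=5 WR=6
I3: IS=5 RO=7 EX=12 WR=13  [WAW R1: wait I1 write@4; RAW R3: wait I2 write@6]
I4: IS=7 RO=8 EX=10 WR=11  [struct: A1 busy until I2 writes@6]
I5: IS=14 RO=15 EX=20 WR=21  [struct: M1 busy until I3 writes@13]
I6: IS=22 RO=23 EX=25 WR=26  [WAW R0: wait I5 write@21]
I7: IS=27 RO=28 EX=30 WR=31  [struct: A1 busy until I6 writes@26]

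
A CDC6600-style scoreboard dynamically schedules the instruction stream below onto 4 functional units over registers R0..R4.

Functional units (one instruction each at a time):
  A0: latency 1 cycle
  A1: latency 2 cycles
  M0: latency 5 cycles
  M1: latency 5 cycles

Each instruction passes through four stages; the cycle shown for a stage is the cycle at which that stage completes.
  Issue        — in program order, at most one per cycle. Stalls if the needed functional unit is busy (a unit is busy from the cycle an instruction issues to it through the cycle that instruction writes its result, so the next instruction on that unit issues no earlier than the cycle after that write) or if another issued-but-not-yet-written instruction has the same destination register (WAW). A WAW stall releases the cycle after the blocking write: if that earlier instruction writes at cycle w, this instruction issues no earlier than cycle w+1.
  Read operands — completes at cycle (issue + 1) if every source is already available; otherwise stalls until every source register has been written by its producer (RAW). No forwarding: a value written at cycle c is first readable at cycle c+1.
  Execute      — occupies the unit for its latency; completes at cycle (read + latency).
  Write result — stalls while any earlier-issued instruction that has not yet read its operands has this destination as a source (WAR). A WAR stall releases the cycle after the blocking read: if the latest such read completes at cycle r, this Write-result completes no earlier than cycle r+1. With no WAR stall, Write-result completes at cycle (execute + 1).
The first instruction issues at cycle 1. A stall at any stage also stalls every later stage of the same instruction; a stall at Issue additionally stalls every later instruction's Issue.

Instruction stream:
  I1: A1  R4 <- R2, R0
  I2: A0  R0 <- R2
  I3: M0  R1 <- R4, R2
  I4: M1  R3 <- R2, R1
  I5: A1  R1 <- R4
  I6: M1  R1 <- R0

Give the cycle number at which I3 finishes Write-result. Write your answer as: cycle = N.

t=1  I1 issues→A1
t=2  I1 reads, I2 issues→A0
t=3  I2 reads, I3 issues→M0
t=4  I1 exec-done, I2 exec-done, I4 issues→M1
t=5  I1 writes R4, I2 writes R0
t=6  I3 reads
t=11  I3 exec-done
t=12  I3 writes R1
t=13  I4 reads, I5 issues→A1
t=14  I5 reads
t=16  I5 exec-done
t=17  I5 writes R1
t=18  I4 exec-done
t=19  I4 writes R3
t=20  I6 issues→M1
t=21  I6 reads
t=26  I6 exec-done
t=27  I6 writes R1

cycle = 12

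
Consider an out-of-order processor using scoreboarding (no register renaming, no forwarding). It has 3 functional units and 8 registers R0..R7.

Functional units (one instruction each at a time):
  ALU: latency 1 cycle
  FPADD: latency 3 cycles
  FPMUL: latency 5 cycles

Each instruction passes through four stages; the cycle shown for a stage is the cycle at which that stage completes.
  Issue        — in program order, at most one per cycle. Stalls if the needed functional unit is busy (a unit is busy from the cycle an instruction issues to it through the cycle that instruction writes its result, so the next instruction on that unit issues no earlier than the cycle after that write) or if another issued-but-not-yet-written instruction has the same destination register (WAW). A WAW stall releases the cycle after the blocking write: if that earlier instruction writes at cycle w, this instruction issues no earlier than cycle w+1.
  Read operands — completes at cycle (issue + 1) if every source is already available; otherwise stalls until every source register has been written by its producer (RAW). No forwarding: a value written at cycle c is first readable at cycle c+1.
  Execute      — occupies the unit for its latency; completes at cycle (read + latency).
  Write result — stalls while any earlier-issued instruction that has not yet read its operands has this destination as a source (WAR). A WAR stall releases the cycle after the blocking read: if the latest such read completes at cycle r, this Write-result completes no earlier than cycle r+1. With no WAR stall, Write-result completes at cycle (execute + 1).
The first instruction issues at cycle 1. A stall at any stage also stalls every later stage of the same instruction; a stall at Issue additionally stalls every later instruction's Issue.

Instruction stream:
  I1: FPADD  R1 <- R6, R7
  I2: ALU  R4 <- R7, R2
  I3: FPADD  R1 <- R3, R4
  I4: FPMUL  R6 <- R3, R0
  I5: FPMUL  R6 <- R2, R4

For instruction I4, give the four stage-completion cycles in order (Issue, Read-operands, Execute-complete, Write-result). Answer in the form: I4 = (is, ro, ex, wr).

[1] I1 issues→FPADD
[2] I1 reads, I2 issues→ALU
[3] I2 reads
[4] I2 exec-done
[5] I1 exec-done, I2 writes R4
[6] I1 writes R1
[7] I3 issues→FPADD
[8] I3 reads, I4 issues→FPMUL
[9] I4 reads
[11] I3 exec-done
[12] I3 writes R1
[14] I4 exec-done
[15] I4 writes R6
[16] I5 issues→FPMUL
[17] I5 reads
[22] I5 exec-done
[23] I5 writes R6

I4 = (8, 9, 14, 15)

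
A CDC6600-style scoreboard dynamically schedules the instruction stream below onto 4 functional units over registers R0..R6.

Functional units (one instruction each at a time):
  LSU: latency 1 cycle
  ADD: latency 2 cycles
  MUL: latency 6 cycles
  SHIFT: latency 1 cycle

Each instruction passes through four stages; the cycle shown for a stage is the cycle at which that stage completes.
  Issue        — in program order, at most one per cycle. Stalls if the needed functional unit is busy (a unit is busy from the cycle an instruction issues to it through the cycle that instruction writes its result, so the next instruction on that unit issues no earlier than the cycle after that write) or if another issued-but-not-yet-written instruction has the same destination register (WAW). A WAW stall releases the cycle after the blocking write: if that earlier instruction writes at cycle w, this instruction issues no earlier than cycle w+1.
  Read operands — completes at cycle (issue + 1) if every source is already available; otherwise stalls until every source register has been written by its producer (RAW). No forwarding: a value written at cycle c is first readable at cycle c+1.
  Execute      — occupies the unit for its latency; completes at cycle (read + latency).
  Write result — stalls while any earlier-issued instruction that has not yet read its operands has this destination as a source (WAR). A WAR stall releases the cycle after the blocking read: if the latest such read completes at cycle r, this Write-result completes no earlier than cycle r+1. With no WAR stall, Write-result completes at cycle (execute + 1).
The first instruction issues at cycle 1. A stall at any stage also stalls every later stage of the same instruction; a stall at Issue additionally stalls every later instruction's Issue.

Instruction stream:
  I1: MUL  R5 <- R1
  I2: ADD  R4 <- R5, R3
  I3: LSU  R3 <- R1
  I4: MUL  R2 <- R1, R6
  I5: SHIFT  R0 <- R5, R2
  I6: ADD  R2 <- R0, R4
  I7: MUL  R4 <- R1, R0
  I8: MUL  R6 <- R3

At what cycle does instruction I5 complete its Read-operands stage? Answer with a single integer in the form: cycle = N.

cycle = 19

[1] I1 dispatched to MUL
[2] I1 operands ready | I2 dispatched to ADD
[3] I3 dispatched to LSU
[4] I3 operands ready
[5] I3 complete
[8] I1 complete
[9] R5←I1
[10] I2 operands ready | I4 dispatched to MUL
[11] R3←I3 | I4 operands ready | I5 dispatched to SHIFT
[12] I2 complete
[13] R4←I2
[17] I4 complete
[18] R2←I4
[19] I5 operands ready | I6 dispatched to ADD
[20] I5 complete | I7 dispatched to MUL
[21] R0←I5
[22] I6 operands ready | I7 operands ready
[24] I6 complete
[25] R2←I6
[28] I7 complete
[29] R4←I7
[30] I8 dispatched to MUL
[31] I8 operands ready
[37] I8 complete
[38] R6←I8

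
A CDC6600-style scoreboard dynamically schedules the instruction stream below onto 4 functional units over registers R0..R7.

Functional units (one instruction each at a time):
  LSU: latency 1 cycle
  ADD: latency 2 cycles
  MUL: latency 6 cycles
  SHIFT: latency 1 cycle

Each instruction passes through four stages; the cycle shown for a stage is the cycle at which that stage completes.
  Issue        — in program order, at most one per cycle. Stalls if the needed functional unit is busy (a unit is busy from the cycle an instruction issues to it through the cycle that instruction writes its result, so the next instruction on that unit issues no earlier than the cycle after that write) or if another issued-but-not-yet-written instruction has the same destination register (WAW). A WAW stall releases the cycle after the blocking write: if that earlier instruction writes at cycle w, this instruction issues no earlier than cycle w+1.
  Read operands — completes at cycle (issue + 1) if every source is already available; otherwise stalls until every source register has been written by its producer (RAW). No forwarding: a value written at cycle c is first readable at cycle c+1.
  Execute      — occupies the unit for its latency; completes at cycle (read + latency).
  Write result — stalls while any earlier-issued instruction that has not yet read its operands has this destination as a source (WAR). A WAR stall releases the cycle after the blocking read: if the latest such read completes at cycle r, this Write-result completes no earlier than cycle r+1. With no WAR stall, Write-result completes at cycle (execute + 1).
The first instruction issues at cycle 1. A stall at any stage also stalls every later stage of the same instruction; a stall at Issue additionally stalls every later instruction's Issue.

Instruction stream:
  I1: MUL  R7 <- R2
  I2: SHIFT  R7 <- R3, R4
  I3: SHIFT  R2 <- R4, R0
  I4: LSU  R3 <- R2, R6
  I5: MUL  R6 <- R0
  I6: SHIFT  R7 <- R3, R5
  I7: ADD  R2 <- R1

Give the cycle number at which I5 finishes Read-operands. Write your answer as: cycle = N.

cycle = 17

I1: IS=1 RO=2 EX=8 WR=9
I2: IS=10 RO=11 EX=12 WR=13  [WAW R7: wait I1 write@9]
I3: IS=14 RO=15 EX=16 WR=17  [struct: SHIFT busy until I2 writes@13]
I4: IS=15 RO=18 EX=19 WR=20  [RAW R2: wait I3 write@17]
I5: IS=16 RO=17 EX=23 WR=24
I6: IS=18 RO=21 EX=22 WR=23  [struct: SHIFT busy until I3 writes@17; RAW R3: wait I4 write@20]
I7: IS=19 RO=20 EX=22 WR=23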